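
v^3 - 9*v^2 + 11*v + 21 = (v - 7)*(v - 3)*(v + 1)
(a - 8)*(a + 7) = a^2 - a - 56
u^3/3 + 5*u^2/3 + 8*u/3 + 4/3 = (u/3 + 1/3)*(u + 2)^2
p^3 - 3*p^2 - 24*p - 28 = (p - 7)*(p + 2)^2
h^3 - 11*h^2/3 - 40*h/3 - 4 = (h - 6)*(h + 1/3)*(h + 2)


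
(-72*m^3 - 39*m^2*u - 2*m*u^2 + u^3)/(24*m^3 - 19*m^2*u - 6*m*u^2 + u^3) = (3*m + u)/(-m + u)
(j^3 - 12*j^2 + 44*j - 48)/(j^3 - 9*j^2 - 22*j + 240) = (j^2 - 6*j + 8)/(j^2 - 3*j - 40)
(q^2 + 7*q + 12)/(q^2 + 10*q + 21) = (q + 4)/(q + 7)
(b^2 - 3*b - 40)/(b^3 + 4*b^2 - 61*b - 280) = 1/(b + 7)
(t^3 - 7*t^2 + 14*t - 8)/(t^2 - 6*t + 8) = t - 1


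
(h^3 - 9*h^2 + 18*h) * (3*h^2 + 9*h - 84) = 3*h^5 - 18*h^4 - 111*h^3 + 918*h^2 - 1512*h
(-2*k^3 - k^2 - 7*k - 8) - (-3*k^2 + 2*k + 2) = -2*k^3 + 2*k^2 - 9*k - 10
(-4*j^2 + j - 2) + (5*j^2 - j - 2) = j^2 - 4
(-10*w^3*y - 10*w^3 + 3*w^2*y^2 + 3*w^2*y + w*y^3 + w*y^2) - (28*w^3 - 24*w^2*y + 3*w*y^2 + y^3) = -10*w^3*y - 38*w^3 + 3*w^2*y^2 + 27*w^2*y + w*y^3 - 2*w*y^2 - y^3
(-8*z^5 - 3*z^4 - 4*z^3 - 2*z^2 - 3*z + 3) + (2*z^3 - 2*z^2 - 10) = -8*z^5 - 3*z^4 - 2*z^3 - 4*z^2 - 3*z - 7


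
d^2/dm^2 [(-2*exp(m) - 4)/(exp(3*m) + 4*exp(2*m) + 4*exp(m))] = 4*(-2*exp(2*m) - 3*exp(m) - 2)*exp(-m)/(exp(3*m) + 6*exp(2*m) + 12*exp(m) + 8)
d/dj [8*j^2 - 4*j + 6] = 16*j - 4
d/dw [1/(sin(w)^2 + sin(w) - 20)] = -(2*sin(w) + 1)*cos(w)/(sin(w)^2 + sin(w) - 20)^2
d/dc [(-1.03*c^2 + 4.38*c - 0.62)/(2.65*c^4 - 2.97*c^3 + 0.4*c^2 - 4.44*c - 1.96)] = (5.459*c^5 - 37.8801*c^4 + 32.5892*c^3 - 2.703*c^2 + 4.5336*c - 11.3376)/(7.0225*c^8 - 15.741*c^7 + 10.9409*c^6 - 25.908*c^5 + 16.1456*c^4 + 8.0904*c^3 + 18.1456*c^2 + 17.4048*c + 3.8416)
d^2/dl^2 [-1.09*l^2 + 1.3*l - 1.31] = -2.18000000000000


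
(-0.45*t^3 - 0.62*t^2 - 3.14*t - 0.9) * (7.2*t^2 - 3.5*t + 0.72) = -3.24*t^5 - 2.889*t^4 - 20.762*t^3 + 4.0636*t^2 + 0.8892*t - 0.648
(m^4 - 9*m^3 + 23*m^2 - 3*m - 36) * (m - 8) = m^5 - 17*m^4 + 95*m^3 - 187*m^2 - 12*m + 288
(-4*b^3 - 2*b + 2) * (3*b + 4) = -12*b^4 - 16*b^3 - 6*b^2 - 2*b + 8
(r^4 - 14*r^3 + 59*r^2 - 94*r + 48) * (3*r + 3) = 3*r^5 - 39*r^4 + 135*r^3 - 105*r^2 - 138*r + 144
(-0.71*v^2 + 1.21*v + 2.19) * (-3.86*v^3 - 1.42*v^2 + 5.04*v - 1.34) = 2.7406*v^5 - 3.6624*v^4 - 13.75*v^3 + 3.94*v^2 + 9.4162*v - 2.9346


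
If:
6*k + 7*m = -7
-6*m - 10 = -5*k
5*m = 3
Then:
No Solution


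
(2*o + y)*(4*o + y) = 8*o^2 + 6*o*y + y^2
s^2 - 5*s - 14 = (s - 7)*(s + 2)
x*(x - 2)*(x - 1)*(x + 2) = x^4 - x^3 - 4*x^2 + 4*x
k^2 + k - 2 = (k - 1)*(k + 2)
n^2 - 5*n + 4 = (n - 4)*(n - 1)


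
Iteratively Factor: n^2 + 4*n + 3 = (n + 1)*(n + 3)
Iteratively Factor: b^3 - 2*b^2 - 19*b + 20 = (b + 4)*(b^2 - 6*b + 5) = (b - 1)*(b + 4)*(b - 5)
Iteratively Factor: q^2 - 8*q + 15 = (q - 5)*(q - 3)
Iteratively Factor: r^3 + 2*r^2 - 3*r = (r - 1)*(r^2 + 3*r) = r*(r - 1)*(r + 3)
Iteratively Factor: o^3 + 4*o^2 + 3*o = (o + 3)*(o^2 + o) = (o + 1)*(o + 3)*(o)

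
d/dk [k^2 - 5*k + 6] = 2*k - 5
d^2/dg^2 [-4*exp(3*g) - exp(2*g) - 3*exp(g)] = (-36*exp(2*g) - 4*exp(g) - 3)*exp(g)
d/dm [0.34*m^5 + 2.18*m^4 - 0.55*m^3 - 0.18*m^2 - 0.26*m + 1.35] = 1.7*m^4 + 8.72*m^3 - 1.65*m^2 - 0.36*m - 0.26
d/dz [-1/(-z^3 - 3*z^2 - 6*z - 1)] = 3*(-z^2 - 2*z - 2)/(z^3 + 3*z^2 + 6*z + 1)^2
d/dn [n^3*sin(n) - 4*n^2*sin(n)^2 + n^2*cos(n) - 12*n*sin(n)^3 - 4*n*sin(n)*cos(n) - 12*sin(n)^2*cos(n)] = n^3*cos(n) + 2*n^2*sin(n) - 4*n^2*sin(2*n) - 7*n*cos(n) + 9*n*cos(3*n) - 4*n - 6*sin(n) - 2*sin(2*n) - 6*sin(3*n)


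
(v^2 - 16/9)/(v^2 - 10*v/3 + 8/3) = (v + 4/3)/(v - 2)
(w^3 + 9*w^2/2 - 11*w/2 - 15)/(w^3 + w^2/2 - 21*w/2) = (2*w^3 + 9*w^2 - 11*w - 30)/(w*(2*w^2 + w - 21))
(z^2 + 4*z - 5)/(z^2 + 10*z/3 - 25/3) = 3*(z - 1)/(3*z - 5)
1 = 1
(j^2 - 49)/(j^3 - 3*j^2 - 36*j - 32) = (49 - j^2)/(-j^3 + 3*j^2 + 36*j + 32)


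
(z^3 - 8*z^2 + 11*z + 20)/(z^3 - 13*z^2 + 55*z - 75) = (z^2 - 3*z - 4)/(z^2 - 8*z + 15)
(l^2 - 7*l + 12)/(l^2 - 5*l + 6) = (l - 4)/(l - 2)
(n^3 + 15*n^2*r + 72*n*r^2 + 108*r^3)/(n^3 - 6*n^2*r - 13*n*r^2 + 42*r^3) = (n^2 + 12*n*r + 36*r^2)/(n^2 - 9*n*r + 14*r^2)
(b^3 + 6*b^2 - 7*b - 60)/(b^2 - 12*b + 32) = (b^3 + 6*b^2 - 7*b - 60)/(b^2 - 12*b + 32)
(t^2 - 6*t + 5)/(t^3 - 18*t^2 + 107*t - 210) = (t - 1)/(t^2 - 13*t + 42)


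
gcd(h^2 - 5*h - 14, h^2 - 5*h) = 1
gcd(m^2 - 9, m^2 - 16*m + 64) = 1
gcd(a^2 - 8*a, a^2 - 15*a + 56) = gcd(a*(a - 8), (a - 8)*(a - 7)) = a - 8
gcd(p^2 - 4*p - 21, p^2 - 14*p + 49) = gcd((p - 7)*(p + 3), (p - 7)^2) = p - 7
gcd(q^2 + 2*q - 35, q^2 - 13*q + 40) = q - 5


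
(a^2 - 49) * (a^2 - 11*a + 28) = a^4 - 11*a^3 - 21*a^2 + 539*a - 1372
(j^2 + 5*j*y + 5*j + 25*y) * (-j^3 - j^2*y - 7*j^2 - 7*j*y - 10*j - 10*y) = -j^5 - 6*j^4*y - 12*j^4 - 5*j^3*y^2 - 72*j^3*y - 45*j^3 - 60*j^2*y^2 - 270*j^2*y - 50*j^2 - 225*j*y^2 - 300*j*y - 250*y^2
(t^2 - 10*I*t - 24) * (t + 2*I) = t^3 - 8*I*t^2 - 4*t - 48*I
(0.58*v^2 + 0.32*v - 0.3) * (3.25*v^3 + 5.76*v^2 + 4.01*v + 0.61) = 1.885*v^5 + 4.3808*v^4 + 3.194*v^3 - 0.0910000000000002*v^2 - 1.0078*v - 0.183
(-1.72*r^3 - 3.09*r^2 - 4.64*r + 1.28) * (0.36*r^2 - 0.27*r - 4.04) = -0.6192*r^5 - 0.648*r^4 + 6.1127*r^3 + 14.1972*r^2 + 18.4*r - 5.1712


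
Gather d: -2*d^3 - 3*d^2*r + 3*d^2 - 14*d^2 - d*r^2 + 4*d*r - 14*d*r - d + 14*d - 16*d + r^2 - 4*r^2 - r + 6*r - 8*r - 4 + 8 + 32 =-2*d^3 + d^2*(-3*r - 11) + d*(-r^2 - 10*r - 3) - 3*r^2 - 3*r + 36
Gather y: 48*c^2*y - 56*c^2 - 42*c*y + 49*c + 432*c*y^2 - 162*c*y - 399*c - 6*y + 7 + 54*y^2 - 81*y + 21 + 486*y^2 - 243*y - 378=-56*c^2 - 350*c + y^2*(432*c + 540) + y*(48*c^2 - 204*c - 330) - 350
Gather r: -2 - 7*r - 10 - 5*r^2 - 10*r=-5*r^2 - 17*r - 12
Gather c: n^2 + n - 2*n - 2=n^2 - n - 2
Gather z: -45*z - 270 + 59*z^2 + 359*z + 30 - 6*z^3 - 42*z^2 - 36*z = -6*z^3 + 17*z^2 + 278*z - 240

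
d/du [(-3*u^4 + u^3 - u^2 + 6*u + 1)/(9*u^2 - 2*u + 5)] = (-54*u^5 + 27*u^4 - 64*u^3 - 37*u^2 - 28*u + 32)/(81*u^4 - 36*u^3 + 94*u^2 - 20*u + 25)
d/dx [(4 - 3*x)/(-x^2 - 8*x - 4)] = (-3*x^2 + 8*x + 44)/(x^4 + 16*x^3 + 72*x^2 + 64*x + 16)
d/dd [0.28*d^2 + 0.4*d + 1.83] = 0.56*d + 0.4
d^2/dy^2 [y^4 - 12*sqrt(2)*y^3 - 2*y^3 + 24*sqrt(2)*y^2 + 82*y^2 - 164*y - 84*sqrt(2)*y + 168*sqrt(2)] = 12*y^2 - 72*sqrt(2)*y - 12*y + 48*sqrt(2) + 164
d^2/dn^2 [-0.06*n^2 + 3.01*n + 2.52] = -0.120000000000000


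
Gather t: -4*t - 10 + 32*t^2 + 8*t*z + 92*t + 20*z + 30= 32*t^2 + t*(8*z + 88) + 20*z + 20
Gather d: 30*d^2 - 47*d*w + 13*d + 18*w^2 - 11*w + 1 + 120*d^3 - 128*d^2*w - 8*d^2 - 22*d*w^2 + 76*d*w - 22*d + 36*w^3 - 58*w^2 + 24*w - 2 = 120*d^3 + d^2*(22 - 128*w) + d*(-22*w^2 + 29*w - 9) + 36*w^3 - 40*w^2 + 13*w - 1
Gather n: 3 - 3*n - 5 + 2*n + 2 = -n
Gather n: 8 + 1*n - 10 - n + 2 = 0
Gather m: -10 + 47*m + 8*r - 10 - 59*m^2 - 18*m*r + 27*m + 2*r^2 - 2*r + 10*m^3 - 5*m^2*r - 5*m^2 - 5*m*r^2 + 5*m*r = 10*m^3 + m^2*(-5*r - 64) + m*(-5*r^2 - 13*r + 74) + 2*r^2 + 6*r - 20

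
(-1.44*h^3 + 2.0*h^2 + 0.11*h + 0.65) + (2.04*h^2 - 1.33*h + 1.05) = -1.44*h^3 + 4.04*h^2 - 1.22*h + 1.7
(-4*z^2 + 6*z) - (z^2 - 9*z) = -5*z^2 + 15*z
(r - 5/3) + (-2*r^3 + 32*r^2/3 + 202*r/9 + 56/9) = -2*r^3 + 32*r^2/3 + 211*r/9 + 41/9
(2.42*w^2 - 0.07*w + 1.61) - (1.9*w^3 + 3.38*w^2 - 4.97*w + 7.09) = -1.9*w^3 - 0.96*w^2 + 4.9*w - 5.48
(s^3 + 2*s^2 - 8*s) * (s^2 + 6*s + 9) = s^5 + 8*s^4 + 13*s^3 - 30*s^2 - 72*s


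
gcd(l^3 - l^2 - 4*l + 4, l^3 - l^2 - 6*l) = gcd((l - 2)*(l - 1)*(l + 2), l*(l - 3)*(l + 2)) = l + 2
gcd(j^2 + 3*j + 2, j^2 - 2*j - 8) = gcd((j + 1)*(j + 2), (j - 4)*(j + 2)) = j + 2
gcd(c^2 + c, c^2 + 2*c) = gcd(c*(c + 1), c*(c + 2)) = c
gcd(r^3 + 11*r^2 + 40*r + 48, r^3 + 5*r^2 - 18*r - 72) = r + 3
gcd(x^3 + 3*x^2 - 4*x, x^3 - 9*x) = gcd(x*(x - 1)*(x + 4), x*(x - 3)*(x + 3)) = x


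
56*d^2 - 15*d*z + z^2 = (-8*d + z)*(-7*d + z)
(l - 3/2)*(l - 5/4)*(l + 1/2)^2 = l^4 - 7*l^3/4 - 5*l^2/8 + 19*l/16 + 15/32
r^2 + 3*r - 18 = (r - 3)*(r + 6)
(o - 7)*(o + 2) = o^2 - 5*o - 14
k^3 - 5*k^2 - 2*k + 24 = (k - 4)*(k - 3)*(k + 2)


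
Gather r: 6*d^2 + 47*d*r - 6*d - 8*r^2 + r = 6*d^2 - 6*d - 8*r^2 + r*(47*d + 1)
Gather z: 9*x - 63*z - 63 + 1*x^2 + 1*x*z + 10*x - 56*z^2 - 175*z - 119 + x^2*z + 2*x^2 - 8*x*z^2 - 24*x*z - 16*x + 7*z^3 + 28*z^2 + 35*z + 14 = 3*x^2 + 3*x + 7*z^3 + z^2*(-8*x - 28) + z*(x^2 - 23*x - 203) - 168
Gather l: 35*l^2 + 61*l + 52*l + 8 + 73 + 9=35*l^2 + 113*l + 90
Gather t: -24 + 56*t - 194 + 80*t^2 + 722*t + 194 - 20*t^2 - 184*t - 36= 60*t^2 + 594*t - 60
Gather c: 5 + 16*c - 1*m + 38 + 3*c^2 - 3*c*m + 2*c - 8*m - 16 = 3*c^2 + c*(18 - 3*m) - 9*m + 27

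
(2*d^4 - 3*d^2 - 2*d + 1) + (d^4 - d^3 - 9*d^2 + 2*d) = 3*d^4 - d^3 - 12*d^2 + 1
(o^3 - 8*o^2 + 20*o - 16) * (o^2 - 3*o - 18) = o^5 - 11*o^4 + 26*o^3 + 68*o^2 - 312*o + 288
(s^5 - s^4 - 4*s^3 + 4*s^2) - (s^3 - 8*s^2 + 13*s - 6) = s^5 - s^4 - 5*s^3 + 12*s^2 - 13*s + 6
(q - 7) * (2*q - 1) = 2*q^2 - 15*q + 7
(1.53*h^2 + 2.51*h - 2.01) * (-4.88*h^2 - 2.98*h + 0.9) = -7.4664*h^4 - 16.8082*h^3 + 3.706*h^2 + 8.2488*h - 1.809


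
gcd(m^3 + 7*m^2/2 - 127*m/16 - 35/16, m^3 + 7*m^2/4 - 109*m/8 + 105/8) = m^2 + 13*m/4 - 35/4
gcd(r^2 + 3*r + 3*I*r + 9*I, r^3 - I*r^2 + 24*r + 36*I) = r + 3*I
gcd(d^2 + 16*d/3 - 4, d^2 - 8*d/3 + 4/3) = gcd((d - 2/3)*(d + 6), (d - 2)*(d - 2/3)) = d - 2/3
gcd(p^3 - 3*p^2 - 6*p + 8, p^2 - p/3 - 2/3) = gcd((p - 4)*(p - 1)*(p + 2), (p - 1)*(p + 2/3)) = p - 1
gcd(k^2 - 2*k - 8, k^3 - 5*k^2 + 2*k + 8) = k - 4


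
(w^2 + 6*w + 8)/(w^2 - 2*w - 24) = (w + 2)/(w - 6)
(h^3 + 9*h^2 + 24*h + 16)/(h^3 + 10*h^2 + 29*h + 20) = (h + 4)/(h + 5)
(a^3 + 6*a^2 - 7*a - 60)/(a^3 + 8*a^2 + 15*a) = (a^2 + a - 12)/(a*(a + 3))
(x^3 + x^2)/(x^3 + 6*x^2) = (x + 1)/(x + 6)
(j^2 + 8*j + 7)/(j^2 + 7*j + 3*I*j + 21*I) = (j + 1)/(j + 3*I)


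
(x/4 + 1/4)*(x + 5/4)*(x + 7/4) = x^3/4 + x^2 + 83*x/64 + 35/64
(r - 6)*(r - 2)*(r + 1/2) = r^3 - 15*r^2/2 + 8*r + 6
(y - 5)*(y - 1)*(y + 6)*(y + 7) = y^4 + 7*y^3 - 31*y^2 - 187*y + 210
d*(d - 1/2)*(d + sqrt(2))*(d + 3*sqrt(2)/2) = d^4 - d^3/2 + 5*sqrt(2)*d^3/2 - 5*sqrt(2)*d^2/4 + 3*d^2 - 3*d/2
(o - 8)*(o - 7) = o^2 - 15*o + 56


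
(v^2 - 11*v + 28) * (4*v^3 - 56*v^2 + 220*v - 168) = 4*v^5 - 100*v^4 + 948*v^3 - 4156*v^2 + 8008*v - 4704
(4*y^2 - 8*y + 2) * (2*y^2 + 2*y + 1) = 8*y^4 - 8*y^3 - 8*y^2 - 4*y + 2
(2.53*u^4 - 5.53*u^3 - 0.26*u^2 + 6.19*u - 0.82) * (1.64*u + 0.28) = 4.1492*u^5 - 8.3608*u^4 - 1.9748*u^3 + 10.0788*u^2 + 0.388400000000001*u - 0.2296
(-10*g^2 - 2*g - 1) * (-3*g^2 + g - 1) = 30*g^4 - 4*g^3 + 11*g^2 + g + 1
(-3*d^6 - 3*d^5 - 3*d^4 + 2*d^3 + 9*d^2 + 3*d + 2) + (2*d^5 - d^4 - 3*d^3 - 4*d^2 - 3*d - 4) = -3*d^6 - d^5 - 4*d^4 - d^3 + 5*d^2 - 2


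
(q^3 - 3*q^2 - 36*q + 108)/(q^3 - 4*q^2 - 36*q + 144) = (q - 3)/(q - 4)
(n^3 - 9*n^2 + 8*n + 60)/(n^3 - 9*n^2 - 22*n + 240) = (n^2 - 3*n - 10)/(n^2 - 3*n - 40)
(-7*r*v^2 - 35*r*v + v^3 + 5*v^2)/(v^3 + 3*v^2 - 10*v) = (-7*r + v)/(v - 2)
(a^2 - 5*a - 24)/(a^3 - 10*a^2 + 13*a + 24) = (a + 3)/(a^2 - 2*a - 3)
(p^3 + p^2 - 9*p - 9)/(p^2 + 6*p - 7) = (p^3 + p^2 - 9*p - 9)/(p^2 + 6*p - 7)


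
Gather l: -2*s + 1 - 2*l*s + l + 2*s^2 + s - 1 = l*(1 - 2*s) + 2*s^2 - s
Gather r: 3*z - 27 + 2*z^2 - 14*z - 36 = 2*z^2 - 11*z - 63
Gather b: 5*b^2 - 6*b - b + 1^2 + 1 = 5*b^2 - 7*b + 2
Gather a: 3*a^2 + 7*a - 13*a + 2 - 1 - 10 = 3*a^2 - 6*a - 9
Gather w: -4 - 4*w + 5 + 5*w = w + 1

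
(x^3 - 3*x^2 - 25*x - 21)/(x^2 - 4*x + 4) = (x^3 - 3*x^2 - 25*x - 21)/(x^2 - 4*x + 4)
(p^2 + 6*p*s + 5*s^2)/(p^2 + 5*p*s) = (p + s)/p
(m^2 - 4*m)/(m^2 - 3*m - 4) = m/(m + 1)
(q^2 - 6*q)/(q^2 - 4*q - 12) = q/(q + 2)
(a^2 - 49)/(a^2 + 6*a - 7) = (a - 7)/(a - 1)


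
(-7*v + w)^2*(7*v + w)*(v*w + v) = 343*v^4*w + 343*v^4 - 49*v^3*w^2 - 49*v^3*w - 7*v^2*w^3 - 7*v^2*w^2 + v*w^4 + v*w^3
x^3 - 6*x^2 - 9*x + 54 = (x - 6)*(x - 3)*(x + 3)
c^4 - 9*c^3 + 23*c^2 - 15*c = c*(c - 5)*(c - 3)*(c - 1)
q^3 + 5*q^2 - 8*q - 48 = (q - 3)*(q + 4)^2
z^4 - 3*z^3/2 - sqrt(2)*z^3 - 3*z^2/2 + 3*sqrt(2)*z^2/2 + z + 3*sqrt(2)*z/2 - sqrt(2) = (z - 2)*(z - 1/2)*(z + 1)*(z - sqrt(2))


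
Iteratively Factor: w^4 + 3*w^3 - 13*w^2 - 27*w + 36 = (w - 3)*(w^3 + 6*w^2 + 5*w - 12) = (w - 3)*(w + 4)*(w^2 + 2*w - 3) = (w - 3)*(w + 3)*(w + 4)*(w - 1)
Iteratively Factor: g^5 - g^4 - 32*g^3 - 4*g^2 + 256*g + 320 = (g - 4)*(g^4 + 3*g^3 - 20*g^2 - 84*g - 80) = (g - 4)*(g + 4)*(g^3 - g^2 - 16*g - 20) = (g - 4)*(g + 2)*(g + 4)*(g^2 - 3*g - 10) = (g - 4)*(g + 2)^2*(g + 4)*(g - 5)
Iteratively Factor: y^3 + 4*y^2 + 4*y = (y)*(y^2 + 4*y + 4) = y*(y + 2)*(y + 2)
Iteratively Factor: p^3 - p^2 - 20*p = (p)*(p^2 - p - 20) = p*(p - 5)*(p + 4)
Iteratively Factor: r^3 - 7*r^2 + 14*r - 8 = (r - 2)*(r^2 - 5*r + 4) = (r - 2)*(r - 1)*(r - 4)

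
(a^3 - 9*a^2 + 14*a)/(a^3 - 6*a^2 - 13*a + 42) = a/(a + 3)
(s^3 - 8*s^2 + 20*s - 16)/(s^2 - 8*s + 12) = (s^2 - 6*s + 8)/(s - 6)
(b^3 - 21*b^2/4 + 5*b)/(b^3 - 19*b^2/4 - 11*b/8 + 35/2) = 2*b*(4*b - 5)/(8*b^2 - 6*b - 35)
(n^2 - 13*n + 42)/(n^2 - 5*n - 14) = (n - 6)/(n + 2)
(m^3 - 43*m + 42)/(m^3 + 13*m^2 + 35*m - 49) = (m - 6)/(m + 7)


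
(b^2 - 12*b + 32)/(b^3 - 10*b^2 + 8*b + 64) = 1/(b + 2)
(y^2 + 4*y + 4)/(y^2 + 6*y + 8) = (y + 2)/(y + 4)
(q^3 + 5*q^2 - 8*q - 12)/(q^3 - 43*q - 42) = (q - 2)/(q - 7)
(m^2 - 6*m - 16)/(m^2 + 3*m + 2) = (m - 8)/(m + 1)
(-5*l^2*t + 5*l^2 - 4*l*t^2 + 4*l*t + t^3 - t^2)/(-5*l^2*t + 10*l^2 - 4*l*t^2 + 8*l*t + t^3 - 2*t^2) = (t - 1)/(t - 2)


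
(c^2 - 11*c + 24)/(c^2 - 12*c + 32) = (c - 3)/(c - 4)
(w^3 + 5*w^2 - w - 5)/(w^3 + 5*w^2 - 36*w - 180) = (w^2 - 1)/(w^2 - 36)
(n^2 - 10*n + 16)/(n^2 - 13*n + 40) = (n - 2)/(n - 5)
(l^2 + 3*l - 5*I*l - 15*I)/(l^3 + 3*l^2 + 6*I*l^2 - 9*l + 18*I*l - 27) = (l - 5*I)/(l^2 + 6*I*l - 9)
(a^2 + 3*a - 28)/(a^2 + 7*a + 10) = (a^2 + 3*a - 28)/(a^2 + 7*a + 10)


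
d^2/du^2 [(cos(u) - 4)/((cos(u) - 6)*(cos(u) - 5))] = (5*(1 - cos(u)^2)^2 - cos(u)^5 + 50*cos(u)^3 - 340*cos(u)^2 + 504*cos(u) - 73)/((cos(u) - 6)^3*(cos(u) - 5)^3)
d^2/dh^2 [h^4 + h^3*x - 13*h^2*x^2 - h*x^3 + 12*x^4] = 12*h^2 + 6*h*x - 26*x^2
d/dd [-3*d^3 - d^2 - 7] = d*(-9*d - 2)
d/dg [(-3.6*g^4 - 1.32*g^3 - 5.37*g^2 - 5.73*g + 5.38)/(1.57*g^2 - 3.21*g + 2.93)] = (-11.304*g^5 + 32.5956*g^4 - 33.7176*g^3 + 14.631*g^2 - 48.3614*g + 0.480899999999998)/(2.4649*g^4 - 10.0794*g^3 + 19.5043*g^2 - 18.8106*g + 8.5849)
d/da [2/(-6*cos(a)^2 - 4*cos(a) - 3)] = -8*(3*cos(a) + 1)*sin(a)/(6*cos(a)^2 + 4*cos(a) + 3)^2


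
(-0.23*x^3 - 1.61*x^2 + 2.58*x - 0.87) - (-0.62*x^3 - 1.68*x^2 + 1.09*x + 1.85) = 0.39*x^3 + 0.0699999999999998*x^2 + 1.49*x - 2.72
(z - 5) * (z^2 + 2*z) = z^3 - 3*z^2 - 10*z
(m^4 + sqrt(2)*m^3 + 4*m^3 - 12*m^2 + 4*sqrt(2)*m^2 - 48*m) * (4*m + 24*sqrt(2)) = 4*m^5 + 16*m^4 + 28*sqrt(2)*m^4 + 112*sqrt(2)*m^3 - 288*sqrt(2)*m^2 - 1152*sqrt(2)*m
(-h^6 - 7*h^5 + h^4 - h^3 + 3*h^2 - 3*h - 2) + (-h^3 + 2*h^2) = -h^6 - 7*h^5 + h^4 - 2*h^3 + 5*h^2 - 3*h - 2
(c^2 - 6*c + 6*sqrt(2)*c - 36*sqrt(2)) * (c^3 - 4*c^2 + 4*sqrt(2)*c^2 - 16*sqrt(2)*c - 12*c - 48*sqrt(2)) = c^5 - 10*c^4 + 10*sqrt(2)*c^4 - 100*sqrt(2)*c^3 + 60*c^3 - 408*c^2 + 120*sqrt(2)*c^2 + 576*c + 720*sqrt(2)*c + 3456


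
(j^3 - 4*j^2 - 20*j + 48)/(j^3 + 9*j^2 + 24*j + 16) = (j^2 - 8*j + 12)/(j^2 + 5*j + 4)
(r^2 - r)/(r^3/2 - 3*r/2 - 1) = 2*r*(1 - r)/(-r^3 + 3*r + 2)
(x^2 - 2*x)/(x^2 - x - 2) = x/(x + 1)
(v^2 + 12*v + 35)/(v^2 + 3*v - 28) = (v + 5)/(v - 4)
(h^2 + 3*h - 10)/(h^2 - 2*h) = (h + 5)/h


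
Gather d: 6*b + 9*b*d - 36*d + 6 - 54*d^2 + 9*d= 6*b - 54*d^2 + d*(9*b - 27) + 6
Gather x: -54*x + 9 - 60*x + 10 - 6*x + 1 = 20 - 120*x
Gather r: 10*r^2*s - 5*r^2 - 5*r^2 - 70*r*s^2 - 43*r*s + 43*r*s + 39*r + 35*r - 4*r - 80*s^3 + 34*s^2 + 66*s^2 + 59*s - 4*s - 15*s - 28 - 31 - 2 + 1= r^2*(10*s - 10) + r*(70 - 70*s^2) - 80*s^3 + 100*s^2 + 40*s - 60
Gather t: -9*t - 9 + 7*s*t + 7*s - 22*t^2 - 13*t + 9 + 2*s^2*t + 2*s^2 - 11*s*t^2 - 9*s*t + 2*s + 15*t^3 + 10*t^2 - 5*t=2*s^2 + 9*s + 15*t^3 + t^2*(-11*s - 12) + t*(2*s^2 - 2*s - 27)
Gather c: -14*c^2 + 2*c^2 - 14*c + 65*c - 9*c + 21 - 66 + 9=-12*c^2 + 42*c - 36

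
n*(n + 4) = n^2 + 4*n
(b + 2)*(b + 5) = b^2 + 7*b + 10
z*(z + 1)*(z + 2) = z^3 + 3*z^2 + 2*z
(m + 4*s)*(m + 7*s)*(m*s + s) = m^3*s + 11*m^2*s^2 + m^2*s + 28*m*s^3 + 11*m*s^2 + 28*s^3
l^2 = l^2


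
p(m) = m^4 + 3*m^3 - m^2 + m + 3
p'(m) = 4*m^3 + 9*m^2 - 2*m + 1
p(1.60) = 20.88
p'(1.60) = 37.22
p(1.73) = 26.23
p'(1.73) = 45.19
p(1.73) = 26.23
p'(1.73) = 45.19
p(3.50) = 272.94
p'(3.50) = 275.75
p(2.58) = 94.75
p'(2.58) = 124.44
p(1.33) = 12.75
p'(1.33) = 23.67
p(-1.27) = -3.43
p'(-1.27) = 9.86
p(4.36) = 598.36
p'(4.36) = 494.89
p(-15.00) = 40263.00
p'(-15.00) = -11444.00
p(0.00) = 3.00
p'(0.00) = 1.00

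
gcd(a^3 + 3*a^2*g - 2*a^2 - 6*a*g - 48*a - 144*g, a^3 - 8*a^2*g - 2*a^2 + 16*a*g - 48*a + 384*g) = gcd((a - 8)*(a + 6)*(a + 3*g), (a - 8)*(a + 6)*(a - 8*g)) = a^2 - 2*a - 48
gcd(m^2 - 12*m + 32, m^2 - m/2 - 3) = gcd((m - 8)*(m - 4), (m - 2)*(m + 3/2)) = 1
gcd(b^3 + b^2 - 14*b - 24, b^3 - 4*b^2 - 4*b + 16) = b^2 - 2*b - 8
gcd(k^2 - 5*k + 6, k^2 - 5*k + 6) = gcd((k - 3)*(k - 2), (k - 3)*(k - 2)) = k^2 - 5*k + 6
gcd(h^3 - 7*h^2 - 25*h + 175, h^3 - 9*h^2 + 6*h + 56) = h - 7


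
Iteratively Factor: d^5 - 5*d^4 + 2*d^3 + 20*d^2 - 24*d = (d - 3)*(d^4 - 2*d^3 - 4*d^2 + 8*d) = d*(d - 3)*(d^3 - 2*d^2 - 4*d + 8) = d*(d - 3)*(d - 2)*(d^2 - 4) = d*(d - 3)*(d - 2)*(d + 2)*(d - 2)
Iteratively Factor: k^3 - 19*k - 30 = (k + 2)*(k^2 - 2*k - 15) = (k - 5)*(k + 2)*(k + 3)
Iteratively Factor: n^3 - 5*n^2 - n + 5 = (n - 5)*(n^2 - 1) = (n - 5)*(n + 1)*(n - 1)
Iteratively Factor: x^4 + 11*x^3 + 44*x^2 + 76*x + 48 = (x + 2)*(x^3 + 9*x^2 + 26*x + 24) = (x + 2)^2*(x^2 + 7*x + 12) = (x + 2)^2*(x + 4)*(x + 3)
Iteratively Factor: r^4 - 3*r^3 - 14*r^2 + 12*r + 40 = (r - 2)*(r^3 - r^2 - 16*r - 20) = (r - 5)*(r - 2)*(r^2 + 4*r + 4) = (r - 5)*(r - 2)*(r + 2)*(r + 2)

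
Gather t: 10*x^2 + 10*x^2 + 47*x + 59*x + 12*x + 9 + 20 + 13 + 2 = 20*x^2 + 118*x + 44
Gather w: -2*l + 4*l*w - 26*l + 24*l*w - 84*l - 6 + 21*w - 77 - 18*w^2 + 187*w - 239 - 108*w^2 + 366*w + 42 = -112*l - 126*w^2 + w*(28*l + 574) - 280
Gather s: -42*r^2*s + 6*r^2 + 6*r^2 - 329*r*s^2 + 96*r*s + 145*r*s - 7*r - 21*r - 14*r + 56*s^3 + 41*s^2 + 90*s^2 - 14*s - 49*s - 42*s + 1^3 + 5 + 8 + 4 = 12*r^2 - 42*r + 56*s^3 + s^2*(131 - 329*r) + s*(-42*r^2 + 241*r - 105) + 18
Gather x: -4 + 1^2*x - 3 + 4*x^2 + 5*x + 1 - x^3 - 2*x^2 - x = -x^3 + 2*x^2 + 5*x - 6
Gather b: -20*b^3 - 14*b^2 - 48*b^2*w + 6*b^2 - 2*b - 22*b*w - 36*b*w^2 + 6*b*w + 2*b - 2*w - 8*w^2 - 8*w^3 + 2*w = -20*b^3 + b^2*(-48*w - 8) + b*(-36*w^2 - 16*w) - 8*w^3 - 8*w^2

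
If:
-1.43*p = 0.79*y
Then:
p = -0.552447552447552*y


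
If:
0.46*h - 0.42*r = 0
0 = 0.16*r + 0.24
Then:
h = -1.37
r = -1.50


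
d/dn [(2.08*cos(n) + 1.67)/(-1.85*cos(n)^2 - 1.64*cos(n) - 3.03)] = (-3.848*cos(n)^2 - 6.179*cos(n) + 3.5636)*sin(n)/(3.4225*cos(n)^4 + 6.068*cos(n)^3 + 13.9006*cos(n)^2 + 9.9384*cos(n) + 9.1809)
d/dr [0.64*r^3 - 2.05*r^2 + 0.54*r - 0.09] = 1.92*r^2 - 4.1*r + 0.54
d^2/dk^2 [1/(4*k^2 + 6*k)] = (-2*k*(2*k + 3) + (4*k + 3)^2)/(k^3*(2*k + 3)^3)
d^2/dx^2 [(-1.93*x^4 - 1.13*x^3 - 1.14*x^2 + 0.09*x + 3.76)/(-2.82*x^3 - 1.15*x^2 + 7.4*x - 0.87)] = (96.4576219999997*x^6 + 10.234572*x^5 + 394.612098*x^4 - 296.155604*x^3 + 410.632896*x^2 + 253.006356*x - 403.704548)/(22.425768*x^9 + 27.43578*x^8 - 165.35493*x^7 - 121.712561*x^6 + 450.83856*x^5 + 83.442765*x^4 - 443.242826*x^3 + 145.534905*x^2 - 16.80318*x + 0.658503)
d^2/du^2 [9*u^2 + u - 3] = 18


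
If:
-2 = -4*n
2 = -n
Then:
No Solution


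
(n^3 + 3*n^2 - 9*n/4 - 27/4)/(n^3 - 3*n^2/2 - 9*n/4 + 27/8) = 2*(n + 3)/(2*n - 3)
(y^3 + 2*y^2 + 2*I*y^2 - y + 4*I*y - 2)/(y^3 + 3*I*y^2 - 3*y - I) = (y + 2)/(y + I)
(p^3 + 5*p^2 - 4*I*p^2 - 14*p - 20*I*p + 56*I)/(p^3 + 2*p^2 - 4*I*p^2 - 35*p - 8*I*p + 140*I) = (p - 2)/(p - 5)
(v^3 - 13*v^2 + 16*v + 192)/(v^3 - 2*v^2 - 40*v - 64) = (v^2 - 5*v - 24)/(v^2 + 6*v + 8)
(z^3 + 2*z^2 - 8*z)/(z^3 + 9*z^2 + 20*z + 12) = z*(z^2 + 2*z - 8)/(z^3 + 9*z^2 + 20*z + 12)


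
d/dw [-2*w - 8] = -2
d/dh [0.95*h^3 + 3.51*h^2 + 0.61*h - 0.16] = 2.85*h^2 + 7.02*h + 0.61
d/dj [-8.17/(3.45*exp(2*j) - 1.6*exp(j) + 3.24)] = (56.373*exp(j) - 13.072)*exp(j)/(3.45*exp(2*j) - 1.6*exp(j) + 3.24)^2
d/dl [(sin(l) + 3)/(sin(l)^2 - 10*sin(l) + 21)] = (-6*sin(l) + cos(l)^2 + 50)*cos(l)/(sin(l)^2 - 10*sin(l) + 21)^2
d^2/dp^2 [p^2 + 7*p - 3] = 2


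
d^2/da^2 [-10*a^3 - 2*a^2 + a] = -60*a - 4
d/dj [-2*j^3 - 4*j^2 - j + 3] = -6*j^2 - 8*j - 1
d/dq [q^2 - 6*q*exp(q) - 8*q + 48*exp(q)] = -6*q*exp(q) + 2*q + 42*exp(q) - 8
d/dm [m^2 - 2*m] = 2*m - 2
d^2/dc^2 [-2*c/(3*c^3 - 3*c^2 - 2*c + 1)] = 4*(-c*(-9*c^2 + 6*c + 2)^2 + (9*c^2 + 3*c*(3*c - 1) - 6*c - 2)*(3*c^3 - 3*c^2 - 2*c + 1))/(3*c^3 - 3*c^2 - 2*c + 1)^3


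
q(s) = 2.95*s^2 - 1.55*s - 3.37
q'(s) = 5.9*s - 1.55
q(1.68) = 2.35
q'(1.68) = 8.36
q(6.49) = 110.82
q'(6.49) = 36.74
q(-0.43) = -2.16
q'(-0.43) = -4.09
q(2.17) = 7.16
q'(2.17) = 11.25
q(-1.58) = 6.44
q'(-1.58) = -10.87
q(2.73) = 14.38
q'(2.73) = 14.56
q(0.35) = -3.55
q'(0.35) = 0.52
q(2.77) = 14.97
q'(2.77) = 14.79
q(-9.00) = 249.53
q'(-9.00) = -54.65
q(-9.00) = 249.53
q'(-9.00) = -54.65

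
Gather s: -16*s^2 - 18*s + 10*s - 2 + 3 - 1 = -16*s^2 - 8*s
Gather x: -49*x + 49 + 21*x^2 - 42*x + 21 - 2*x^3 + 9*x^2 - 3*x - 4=-2*x^3 + 30*x^2 - 94*x + 66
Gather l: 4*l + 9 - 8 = 4*l + 1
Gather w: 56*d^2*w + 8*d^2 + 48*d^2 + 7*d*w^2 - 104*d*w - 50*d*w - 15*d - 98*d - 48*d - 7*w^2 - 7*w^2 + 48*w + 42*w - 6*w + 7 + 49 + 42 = 56*d^2 - 161*d + w^2*(7*d - 14) + w*(56*d^2 - 154*d + 84) + 98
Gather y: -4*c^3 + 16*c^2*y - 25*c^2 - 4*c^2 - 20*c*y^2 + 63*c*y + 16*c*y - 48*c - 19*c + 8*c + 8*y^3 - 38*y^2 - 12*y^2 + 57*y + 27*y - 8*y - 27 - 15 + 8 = -4*c^3 - 29*c^2 - 59*c + 8*y^3 + y^2*(-20*c - 50) + y*(16*c^2 + 79*c + 76) - 34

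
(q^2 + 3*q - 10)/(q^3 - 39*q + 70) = (q + 5)/(q^2 + 2*q - 35)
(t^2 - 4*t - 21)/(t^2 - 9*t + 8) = (t^2 - 4*t - 21)/(t^2 - 9*t + 8)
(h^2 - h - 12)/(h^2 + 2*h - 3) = (h - 4)/(h - 1)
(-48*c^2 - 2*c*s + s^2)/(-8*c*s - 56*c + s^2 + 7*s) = (6*c + s)/(s + 7)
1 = 1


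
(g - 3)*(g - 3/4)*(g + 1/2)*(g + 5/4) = g^4 - 2*g^3 - 59*g^2/16 + 51*g/32 + 45/32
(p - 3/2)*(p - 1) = p^2 - 5*p/2 + 3/2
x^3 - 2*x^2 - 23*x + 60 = (x - 4)*(x - 3)*(x + 5)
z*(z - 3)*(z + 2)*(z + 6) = z^4 + 5*z^3 - 12*z^2 - 36*z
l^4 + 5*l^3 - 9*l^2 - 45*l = l*(l - 3)*(l + 3)*(l + 5)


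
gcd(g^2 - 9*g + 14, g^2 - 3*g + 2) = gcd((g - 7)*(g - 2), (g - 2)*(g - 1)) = g - 2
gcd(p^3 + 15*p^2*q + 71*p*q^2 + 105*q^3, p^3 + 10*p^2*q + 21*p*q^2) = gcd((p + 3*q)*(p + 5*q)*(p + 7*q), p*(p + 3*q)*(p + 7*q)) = p^2 + 10*p*q + 21*q^2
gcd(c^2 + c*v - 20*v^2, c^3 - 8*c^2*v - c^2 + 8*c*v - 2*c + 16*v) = 1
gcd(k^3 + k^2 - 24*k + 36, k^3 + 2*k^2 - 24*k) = k + 6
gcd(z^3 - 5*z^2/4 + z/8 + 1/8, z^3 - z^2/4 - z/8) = z^2 - z/4 - 1/8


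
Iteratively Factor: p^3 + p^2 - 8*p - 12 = (p - 3)*(p^2 + 4*p + 4) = (p - 3)*(p + 2)*(p + 2)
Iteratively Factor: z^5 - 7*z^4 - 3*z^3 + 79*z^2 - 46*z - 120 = (z + 3)*(z^4 - 10*z^3 + 27*z^2 - 2*z - 40) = (z - 2)*(z + 3)*(z^3 - 8*z^2 + 11*z + 20) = (z - 5)*(z - 2)*(z + 3)*(z^2 - 3*z - 4) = (z - 5)*(z - 4)*(z - 2)*(z + 3)*(z + 1)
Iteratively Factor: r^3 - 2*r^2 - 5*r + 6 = (r - 1)*(r^2 - r - 6) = (r - 1)*(r + 2)*(r - 3)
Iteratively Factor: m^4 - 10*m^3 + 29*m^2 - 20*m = (m)*(m^3 - 10*m^2 + 29*m - 20) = m*(m - 1)*(m^2 - 9*m + 20) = m*(m - 4)*(m - 1)*(m - 5)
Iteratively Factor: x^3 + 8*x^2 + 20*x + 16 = (x + 2)*(x^2 + 6*x + 8) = (x + 2)*(x + 4)*(x + 2)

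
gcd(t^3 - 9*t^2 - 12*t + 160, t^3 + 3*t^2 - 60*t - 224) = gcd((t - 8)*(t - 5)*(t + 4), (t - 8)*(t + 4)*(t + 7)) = t^2 - 4*t - 32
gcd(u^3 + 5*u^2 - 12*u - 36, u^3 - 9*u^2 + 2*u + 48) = u^2 - u - 6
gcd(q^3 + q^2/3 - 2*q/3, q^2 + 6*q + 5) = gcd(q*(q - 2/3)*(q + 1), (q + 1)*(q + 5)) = q + 1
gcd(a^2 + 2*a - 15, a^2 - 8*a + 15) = a - 3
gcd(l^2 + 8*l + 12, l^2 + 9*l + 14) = l + 2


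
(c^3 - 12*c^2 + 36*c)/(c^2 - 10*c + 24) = c*(c - 6)/(c - 4)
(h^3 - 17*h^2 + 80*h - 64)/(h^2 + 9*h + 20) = (h^3 - 17*h^2 + 80*h - 64)/(h^2 + 9*h + 20)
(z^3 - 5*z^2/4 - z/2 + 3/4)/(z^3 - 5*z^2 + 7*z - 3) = (z + 3/4)/(z - 3)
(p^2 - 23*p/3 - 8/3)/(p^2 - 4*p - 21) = (-3*p^2 + 23*p + 8)/(3*(-p^2 + 4*p + 21))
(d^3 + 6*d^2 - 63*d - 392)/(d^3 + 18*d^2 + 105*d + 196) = (d - 8)/(d + 4)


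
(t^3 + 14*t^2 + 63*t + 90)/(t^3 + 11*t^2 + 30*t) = (t + 3)/t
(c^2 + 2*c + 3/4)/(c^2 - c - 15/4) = (2*c + 1)/(2*c - 5)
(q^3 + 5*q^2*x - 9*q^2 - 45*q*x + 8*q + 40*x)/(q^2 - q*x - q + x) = (-q^2 - 5*q*x + 8*q + 40*x)/(-q + x)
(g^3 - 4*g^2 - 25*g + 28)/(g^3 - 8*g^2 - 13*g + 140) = (g - 1)/(g - 5)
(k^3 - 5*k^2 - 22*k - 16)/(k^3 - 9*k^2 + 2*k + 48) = (k + 1)/(k - 3)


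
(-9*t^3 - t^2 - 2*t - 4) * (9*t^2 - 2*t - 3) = -81*t^5 + 9*t^4 + 11*t^3 - 29*t^2 + 14*t + 12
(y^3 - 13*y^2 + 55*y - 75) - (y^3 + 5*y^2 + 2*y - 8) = -18*y^2 + 53*y - 67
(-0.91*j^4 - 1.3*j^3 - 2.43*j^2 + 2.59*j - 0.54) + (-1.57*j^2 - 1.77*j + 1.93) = -0.91*j^4 - 1.3*j^3 - 4.0*j^2 + 0.82*j + 1.39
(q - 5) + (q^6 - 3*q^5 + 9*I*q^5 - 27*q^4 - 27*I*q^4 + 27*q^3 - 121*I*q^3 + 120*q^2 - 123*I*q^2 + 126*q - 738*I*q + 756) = q^6 - 3*q^5 + 9*I*q^5 - 27*q^4 - 27*I*q^4 + 27*q^3 - 121*I*q^3 + 120*q^2 - 123*I*q^2 + 127*q - 738*I*q + 751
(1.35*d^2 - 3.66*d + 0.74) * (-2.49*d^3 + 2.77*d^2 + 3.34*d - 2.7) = -3.3615*d^5 + 12.8529*d^4 - 7.4718*d^3 - 13.8196*d^2 + 12.3536*d - 1.998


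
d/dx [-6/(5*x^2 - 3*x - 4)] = 6*(10*x - 3)/(-5*x^2 + 3*x + 4)^2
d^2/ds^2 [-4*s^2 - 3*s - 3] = -8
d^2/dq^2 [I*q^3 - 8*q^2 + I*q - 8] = 6*I*q - 16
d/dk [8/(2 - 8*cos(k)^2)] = -32*sin(k)*cos(k)/(4*cos(k)^2 - 1)^2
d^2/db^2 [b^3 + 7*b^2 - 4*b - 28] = 6*b + 14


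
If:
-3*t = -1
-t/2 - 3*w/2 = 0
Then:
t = 1/3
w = -1/9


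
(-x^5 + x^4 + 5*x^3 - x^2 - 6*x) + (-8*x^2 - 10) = -x^5 + x^4 + 5*x^3 - 9*x^2 - 6*x - 10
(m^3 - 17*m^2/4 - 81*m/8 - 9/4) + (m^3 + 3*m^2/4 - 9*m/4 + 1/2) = 2*m^3 - 7*m^2/2 - 99*m/8 - 7/4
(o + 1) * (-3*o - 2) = -3*o^2 - 5*o - 2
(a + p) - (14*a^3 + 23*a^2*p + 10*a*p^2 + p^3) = -14*a^3 - 23*a^2*p - 10*a*p^2 + a - p^3 + p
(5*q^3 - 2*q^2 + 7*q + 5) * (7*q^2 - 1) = 35*q^5 - 14*q^4 + 44*q^3 + 37*q^2 - 7*q - 5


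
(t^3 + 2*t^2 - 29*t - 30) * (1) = t^3 + 2*t^2 - 29*t - 30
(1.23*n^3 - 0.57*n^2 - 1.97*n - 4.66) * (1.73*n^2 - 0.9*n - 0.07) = 2.1279*n^5 - 2.0931*n^4 - 2.9812*n^3 - 6.2489*n^2 + 4.3319*n + 0.3262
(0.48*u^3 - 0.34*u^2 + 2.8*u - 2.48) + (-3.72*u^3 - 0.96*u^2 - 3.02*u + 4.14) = -3.24*u^3 - 1.3*u^2 - 0.22*u + 1.66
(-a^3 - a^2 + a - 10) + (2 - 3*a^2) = -a^3 - 4*a^2 + a - 8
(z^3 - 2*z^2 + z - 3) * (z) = z^4 - 2*z^3 + z^2 - 3*z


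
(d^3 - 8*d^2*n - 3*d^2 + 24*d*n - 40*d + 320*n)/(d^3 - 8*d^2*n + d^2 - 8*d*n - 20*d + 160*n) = (d - 8)/(d - 4)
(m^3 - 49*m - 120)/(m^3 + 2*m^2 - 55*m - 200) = (m + 3)/(m + 5)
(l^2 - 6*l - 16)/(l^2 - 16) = (l^2 - 6*l - 16)/(l^2 - 16)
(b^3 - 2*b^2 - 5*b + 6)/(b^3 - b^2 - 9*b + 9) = (b + 2)/(b + 3)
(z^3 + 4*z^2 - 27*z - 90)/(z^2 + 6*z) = z - 2 - 15/z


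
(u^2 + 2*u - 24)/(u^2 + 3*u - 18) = (u - 4)/(u - 3)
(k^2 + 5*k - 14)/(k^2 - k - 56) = (k - 2)/(k - 8)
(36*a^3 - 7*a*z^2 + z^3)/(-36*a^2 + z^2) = (-6*a^2 - a*z + z^2)/(6*a + z)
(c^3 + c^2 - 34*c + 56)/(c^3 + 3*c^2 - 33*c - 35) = (c^2 - 6*c + 8)/(c^2 - 4*c - 5)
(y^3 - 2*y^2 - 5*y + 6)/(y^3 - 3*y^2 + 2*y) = (y^2 - y - 6)/(y*(y - 2))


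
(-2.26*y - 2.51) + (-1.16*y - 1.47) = -3.42*y - 3.98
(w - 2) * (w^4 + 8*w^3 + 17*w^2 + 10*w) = w^5 + 6*w^4 + w^3 - 24*w^2 - 20*w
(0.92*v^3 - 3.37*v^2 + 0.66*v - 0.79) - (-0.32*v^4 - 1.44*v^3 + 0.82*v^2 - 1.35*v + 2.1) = 0.32*v^4 + 2.36*v^3 - 4.19*v^2 + 2.01*v - 2.89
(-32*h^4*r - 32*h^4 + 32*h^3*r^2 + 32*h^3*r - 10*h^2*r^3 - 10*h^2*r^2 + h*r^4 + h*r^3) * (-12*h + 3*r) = 384*h^5*r + 384*h^5 - 480*h^4*r^2 - 480*h^4*r + 216*h^3*r^3 + 216*h^3*r^2 - 42*h^2*r^4 - 42*h^2*r^3 + 3*h*r^5 + 3*h*r^4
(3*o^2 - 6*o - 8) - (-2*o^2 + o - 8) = 5*o^2 - 7*o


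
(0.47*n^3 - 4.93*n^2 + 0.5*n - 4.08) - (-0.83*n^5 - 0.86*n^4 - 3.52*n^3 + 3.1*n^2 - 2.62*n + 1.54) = 0.83*n^5 + 0.86*n^4 + 3.99*n^3 - 8.03*n^2 + 3.12*n - 5.62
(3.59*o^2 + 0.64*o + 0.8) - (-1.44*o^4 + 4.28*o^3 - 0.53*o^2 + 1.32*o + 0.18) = 1.44*o^4 - 4.28*o^3 + 4.12*o^2 - 0.68*o + 0.62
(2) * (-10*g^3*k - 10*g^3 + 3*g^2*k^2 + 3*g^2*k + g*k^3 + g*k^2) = -20*g^3*k - 20*g^3 + 6*g^2*k^2 + 6*g^2*k + 2*g*k^3 + 2*g*k^2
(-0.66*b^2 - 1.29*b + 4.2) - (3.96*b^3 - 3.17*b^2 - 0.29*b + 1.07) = -3.96*b^3 + 2.51*b^2 - 1.0*b + 3.13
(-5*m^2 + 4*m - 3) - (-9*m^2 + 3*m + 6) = 4*m^2 + m - 9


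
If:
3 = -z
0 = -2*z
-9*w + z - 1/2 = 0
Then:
No Solution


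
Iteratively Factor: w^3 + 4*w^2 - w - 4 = (w + 1)*(w^2 + 3*w - 4) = (w - 1)*(w + 1)*(w + 4)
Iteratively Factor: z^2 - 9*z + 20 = (z - 4)*(z - 5)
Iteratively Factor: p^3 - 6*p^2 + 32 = (p - 4)*(p^2 - 2*p - 8) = (p - 4)^2*(p + 2)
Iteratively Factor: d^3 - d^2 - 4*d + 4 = (d + 2)*(d^2 - 3*d + 2) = (d - 2)*(d + 2)*(d - 1)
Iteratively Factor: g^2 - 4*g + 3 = (g - 3)*(g - 1)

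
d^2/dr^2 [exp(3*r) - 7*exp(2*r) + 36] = (9*exp(r) - 28)*exp(2*r)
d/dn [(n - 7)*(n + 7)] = 2*n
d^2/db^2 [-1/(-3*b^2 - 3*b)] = 2*(-b*(b + 1) + (2*b + 1)^2)/(3*b^3*(b + 1)^3)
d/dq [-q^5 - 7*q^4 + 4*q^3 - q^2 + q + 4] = -5*q^4 - 28*q^3 + 12*q^2 - 2*q + 1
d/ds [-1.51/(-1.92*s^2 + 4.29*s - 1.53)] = (6.4779 - 5.7984*s)/(1.92*s^2 - 4.29*s + 1.53)^2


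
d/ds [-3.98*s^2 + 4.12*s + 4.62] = 4.12 - 7.96*s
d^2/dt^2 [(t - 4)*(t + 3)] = 2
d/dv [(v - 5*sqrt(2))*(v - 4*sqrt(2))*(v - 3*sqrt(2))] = 3*v^2 - 24*sqrt(2)*v + 94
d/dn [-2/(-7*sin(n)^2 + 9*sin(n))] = 2*(9 - 14*sin(n))*cos(n)/((7*sin(n) - 9)^2*sin(n)^2)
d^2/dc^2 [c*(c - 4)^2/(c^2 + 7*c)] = 242/(c^3 + 21*c^2 + 147*c + 343)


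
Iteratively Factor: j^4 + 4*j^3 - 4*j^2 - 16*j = (j)*(j^3 + 4*j^2 - 4*j - 16) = j*(j - 2)*(j^2 + 6*j + 8) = j*(j - 2)*(j + 2)*(j + 4)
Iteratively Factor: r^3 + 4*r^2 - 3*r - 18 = (r + 3)*(r^2 + r - 6) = (r - 2)*(r + 3)*(r + 3)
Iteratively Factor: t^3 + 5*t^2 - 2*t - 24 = (t + 4)*(t^2 + t - 6) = (t + 3)*(t + 4)*(t - 2)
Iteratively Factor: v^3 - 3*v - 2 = (v + 1)*(v^2 - v - 2) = (v - 2)*(v + 1)*(v + 1)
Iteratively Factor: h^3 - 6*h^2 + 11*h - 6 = (h - 1)*(h^2 - 5*h + 6) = (h - 2)*(h - 1)*(h - 3)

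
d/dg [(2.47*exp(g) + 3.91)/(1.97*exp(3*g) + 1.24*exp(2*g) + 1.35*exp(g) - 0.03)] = (-(2.47*exp(g) + 3.91)*(5.91*exp(2*g) + 2.48*exp(g) + 1.35) + 4.8659*exp(3*g) + 3.0628*exp(2*g) + 3.3345*exp(g) - 0.0741)*exp(g)/(1.97*exp(3*g) + 1.24*exp(2*g) + 1.35*exp(g) - 0.03)^2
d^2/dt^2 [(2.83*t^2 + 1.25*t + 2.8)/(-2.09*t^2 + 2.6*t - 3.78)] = (-41.67669*t^3 + 60.761316*t^2 + 150.5427*t - 99.057224)/(9.129329*t^6 - 34.07118*t^5 + 91.919454*t^4 - 140.81912*t^3 + 166.246668*t^2 - 111.44952*t + 54.010152)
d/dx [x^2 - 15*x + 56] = 2*x - 15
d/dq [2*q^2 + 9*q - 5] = 4*q + 9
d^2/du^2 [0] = 0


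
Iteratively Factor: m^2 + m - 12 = (m - 3)*(m + 4)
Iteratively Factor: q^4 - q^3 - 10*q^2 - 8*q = (q + 1)*(q^3 - 2*q^2 - 8*q) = (q - 4)*(q + 1)*(q^2 + 2*q) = (q - 4)*(q + 1)*(q + 2)*(q)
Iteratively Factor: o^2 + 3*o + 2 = (o + 1)*(o + 2)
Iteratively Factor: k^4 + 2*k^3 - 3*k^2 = (k)*(k^3 + 2*k^2 - 3*k) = k*(k - 1)*(k^2 + 3*k) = k*(k - 1)*(k + 3)*(k)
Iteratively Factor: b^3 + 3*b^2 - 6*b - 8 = (b - 2)*(b^2 + 5*b + 4) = (b - 2)*(b + 4)*(b + 1)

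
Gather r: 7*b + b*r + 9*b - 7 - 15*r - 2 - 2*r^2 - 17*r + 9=16*b - 2*r^2 + r*(b - 32)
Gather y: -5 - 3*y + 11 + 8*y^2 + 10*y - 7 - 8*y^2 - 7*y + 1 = 0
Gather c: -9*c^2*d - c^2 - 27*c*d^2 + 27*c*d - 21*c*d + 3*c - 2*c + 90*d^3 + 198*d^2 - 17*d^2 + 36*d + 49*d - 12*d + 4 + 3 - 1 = c^2*(-9*d - 1) + c*(-27*d^2 + 6*d + 1) + 90*d^3 + 181*d^2 + 73*d + 6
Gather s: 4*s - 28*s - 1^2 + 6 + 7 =12 - 24*s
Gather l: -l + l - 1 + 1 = 0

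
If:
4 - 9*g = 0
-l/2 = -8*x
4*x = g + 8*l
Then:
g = 4/9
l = -16/279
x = -1/279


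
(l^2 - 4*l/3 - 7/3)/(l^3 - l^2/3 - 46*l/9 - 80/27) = 9*(-3*l^2 + 4*l + 7)/(-27*l^3 + 9*l^2 + 138*l + 80)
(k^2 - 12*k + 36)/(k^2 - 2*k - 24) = (k - 6)/(k + 4)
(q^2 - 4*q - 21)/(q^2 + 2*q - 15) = (q^2 - 4*q - 21)/(q^2 + 2*q - 15)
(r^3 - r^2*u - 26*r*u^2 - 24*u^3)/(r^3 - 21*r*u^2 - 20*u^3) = (r - 6*u)/(r - 5*u)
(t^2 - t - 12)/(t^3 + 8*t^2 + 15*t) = (t - 4)/(t*(t + 5))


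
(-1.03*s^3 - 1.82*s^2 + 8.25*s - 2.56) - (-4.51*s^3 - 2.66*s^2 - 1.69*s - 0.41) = 3.48*s^3 + 0.84*s^2 + 9.94*s - 2.15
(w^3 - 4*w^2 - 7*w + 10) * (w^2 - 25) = w^5 - 4*w^4 - 32*w^3 + 110*w^2 + 175*w - 250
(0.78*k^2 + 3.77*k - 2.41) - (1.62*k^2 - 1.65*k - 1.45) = -0.84*k^2 + 5.42*k - 0.96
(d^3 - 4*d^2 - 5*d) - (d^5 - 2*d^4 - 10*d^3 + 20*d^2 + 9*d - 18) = -d^5 + 2*d^4 + 11*d^3 - 24*d^2 - 14*d + 18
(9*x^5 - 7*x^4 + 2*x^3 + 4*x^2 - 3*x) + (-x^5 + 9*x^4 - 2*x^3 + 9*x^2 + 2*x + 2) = 8*x^5 + 2*x^4 + 13*x^2 - x + 2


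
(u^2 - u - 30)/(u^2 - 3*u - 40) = (u - 6)/(u - 8)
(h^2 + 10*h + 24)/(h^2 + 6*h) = (h + 4)/h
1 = 1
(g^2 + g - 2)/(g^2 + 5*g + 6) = (g - 1)/(g + 3)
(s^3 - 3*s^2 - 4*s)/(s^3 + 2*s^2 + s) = (s - 4)/(s + 1)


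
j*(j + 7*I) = j^2 + 7*I*j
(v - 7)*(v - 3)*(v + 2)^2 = v^4 - 6*v^3 - 15*v^2 + 44*v + 84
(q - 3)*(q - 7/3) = q^2 - 16*q/3 + 7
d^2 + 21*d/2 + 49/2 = (d + 7/2)*(d + 7)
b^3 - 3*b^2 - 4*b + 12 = (b - 3)*(b - 2)*(b + 2)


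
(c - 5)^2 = c^2 - 10*c + 25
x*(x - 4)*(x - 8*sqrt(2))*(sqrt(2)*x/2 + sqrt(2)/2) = sqrt(2)*x^4/2 - 8*x^3 - 3*sqrt(2)*x^3/2 - 2*sqrt(2)*x^2 + 24*x^2 + 32*x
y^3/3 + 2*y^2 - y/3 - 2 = (y/3 + 1/3)*(y - 1)*(y + 6)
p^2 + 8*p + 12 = (p + 2)*(p + 6)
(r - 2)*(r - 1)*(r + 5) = r^3 + 2*r^2 - 13*r + 10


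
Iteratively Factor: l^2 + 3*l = (l)*(l + 3)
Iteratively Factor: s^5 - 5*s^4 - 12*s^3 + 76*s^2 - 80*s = (s - 2)*(s^4 - 3*s^3 - 18*s^2 + 40*s) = s*(s - 2)*(s^3 - 3*s^2 - 18*s + 40) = s*(s - 2)*(s + 4)*(s^2 - 7*s + 10) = s*(s - 2)^2*(s + 4)*(s - 5)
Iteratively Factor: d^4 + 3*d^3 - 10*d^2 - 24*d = (d - 3)*(d^3 + 6*d^2 + 8*d) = (d - 3)*(d + 4)*(d^2 + 2*d) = (d - 3)*(d + 2)*(d + 4)*(d)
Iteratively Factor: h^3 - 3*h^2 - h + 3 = (h + 1)*(h^2 - 4*h + 3) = (h - 1)*(h + 1)*(h - 3)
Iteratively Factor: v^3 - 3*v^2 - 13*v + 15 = (v + 3)*(v^2 - 6*v + 5) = (v - 5)*(v + 3)*(v - 1)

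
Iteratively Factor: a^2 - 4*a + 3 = (a - 3)*(a - 1)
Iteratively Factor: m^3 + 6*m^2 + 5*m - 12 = (m + 3)*(m^2 + 3*m - 4) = (m - 1)*(m + 3)*(m + 4)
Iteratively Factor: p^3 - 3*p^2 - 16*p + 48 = (p - 3)*(p^2 - 16) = (p - 4)*(p - 3)*(p + 4)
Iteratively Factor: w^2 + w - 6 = (w + 3)*(w - 2)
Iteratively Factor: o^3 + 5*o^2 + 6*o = (o + 3)*(o^2 + 2*o) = (o + 2)*(o + 3)*(o)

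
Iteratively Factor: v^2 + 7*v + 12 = (v + 3)*(v + 4)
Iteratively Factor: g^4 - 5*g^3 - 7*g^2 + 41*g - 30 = (g - 5)*(g^3 - 7*g + 6) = (g - 5)*(g - 2)*(g^2 + 2*g - 3) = (g - 5)*(g - 2)*(g - 1)*(g + 3)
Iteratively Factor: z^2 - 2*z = (z)*(z - 2)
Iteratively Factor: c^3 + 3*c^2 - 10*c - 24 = (c + 2)*(c^2 + c - 12) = (c + 2)*(c + 4)*(c - 3)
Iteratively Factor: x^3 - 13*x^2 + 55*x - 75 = (x - 5)*(x^2 - 8*x + 15) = (x - 5)*(x - 3)*(x - 5)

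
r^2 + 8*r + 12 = (r + 2)*(r + 6)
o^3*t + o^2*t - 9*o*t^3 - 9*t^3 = (o - 3*t)*(o + 3*t)*(o*t + t)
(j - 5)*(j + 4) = j^2 - j - 20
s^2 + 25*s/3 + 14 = (s + 7/3)*(s + 6)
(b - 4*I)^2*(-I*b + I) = -I*b^3 - 8*b^2 + I*b^2 + 8*b + 16*I*b - 16*I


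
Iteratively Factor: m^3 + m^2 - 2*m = (m)*(m^2 + m - 2) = m*(m + 2)*(m - 1)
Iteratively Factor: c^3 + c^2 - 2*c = (c)*(c^2 + c - 2) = c*(c - 1)*(c + 2)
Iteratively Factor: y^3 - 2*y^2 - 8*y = (y - 4)*(y^2 + 2*y) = y*(y - 4)*(y + 2)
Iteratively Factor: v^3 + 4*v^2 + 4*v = (v + 2)*(v^2 + 2*v) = v*(v + 2)*(v + 2)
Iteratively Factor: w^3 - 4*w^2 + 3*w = (w)*(w^2 - 4*w + 3) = w*(w - 3)*(w - 1)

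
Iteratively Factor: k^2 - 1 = (k + 1)*(k - 1)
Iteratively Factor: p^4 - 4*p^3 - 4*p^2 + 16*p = (p)*(p^3 - 4*p^2 - 4*p + 16) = p*(p - 2)*(p^2 - 2*p - 8) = p*(p - 4)*(p - 2)*(p + 2)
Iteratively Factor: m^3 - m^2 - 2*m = (m - 2)*(m^2 + m) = (m - 2)*(m + 1)*(m)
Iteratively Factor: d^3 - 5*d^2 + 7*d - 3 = (d - 3)*(d^2 - 2*d + 1) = (d - 3)*(d - 1)*(d - 1)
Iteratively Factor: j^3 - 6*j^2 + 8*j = (j - 2)*(j^2 - 4*j) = j*(j - 2)*(j - 4)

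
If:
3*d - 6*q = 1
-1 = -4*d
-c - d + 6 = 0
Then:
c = 23/4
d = 1/4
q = -1/24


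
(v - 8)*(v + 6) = v^2 - 2*v - 48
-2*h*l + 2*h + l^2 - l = (-2*h + l)*(l - 1)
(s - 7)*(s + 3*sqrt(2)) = s^2 - 7*s + 3*sqrt(2)*s - 21*sqrt(2)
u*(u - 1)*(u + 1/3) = u^3 - 2*u^2/3 - u/3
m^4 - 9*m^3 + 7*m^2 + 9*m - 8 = (m - 8)*(m - 1)^2*(m + 1)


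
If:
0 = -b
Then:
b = 0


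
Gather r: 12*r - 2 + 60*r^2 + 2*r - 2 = 60*r^2 + 14*r - 4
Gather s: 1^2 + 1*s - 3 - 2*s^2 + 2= -2*s^2 + s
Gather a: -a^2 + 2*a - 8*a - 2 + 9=-a^2 - 6*a + 7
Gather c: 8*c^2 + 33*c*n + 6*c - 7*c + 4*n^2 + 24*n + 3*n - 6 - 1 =8*c^2 + c*(33*n - 1) + 4*n^2 + 27*n - 7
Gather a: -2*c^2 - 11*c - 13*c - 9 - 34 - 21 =-2*c^2 - 24*c - 64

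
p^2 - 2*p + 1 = (p - 1)^2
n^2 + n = n*(n + 1)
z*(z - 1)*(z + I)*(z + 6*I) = z^4 - z^3 + 7*I*z^3 - 6*z^2 - 7*I*z^2 + 6*z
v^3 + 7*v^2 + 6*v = v*(v + 1)*(v + 6)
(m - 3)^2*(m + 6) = m^3 - 27*m + 54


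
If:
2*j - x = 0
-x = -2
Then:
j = 1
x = 2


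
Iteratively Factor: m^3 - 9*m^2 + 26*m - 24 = (m - 3)*(m^2 - 6*m + 8) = (m - 3)*(m - 2)*(m - 4)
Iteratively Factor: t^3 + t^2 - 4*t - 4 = (t + 1)*(t^2 - 4) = (t - 2)*(t + 1)*(t + 2)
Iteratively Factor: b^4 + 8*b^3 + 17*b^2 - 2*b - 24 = (b + 4)*(b^3 + 4*b^2 + b - 6) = (b + 3)*(b + 4)*(b^2 + b - 2) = (b + 2)*(b + 3)*(b + 4)*(b - 1)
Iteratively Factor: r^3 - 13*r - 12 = (r + 3)*(r^2 - 3*r - 4) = (r - 4)*(r + 3)*(r + 1)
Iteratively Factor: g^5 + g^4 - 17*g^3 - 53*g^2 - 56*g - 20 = (g + 2)*(g^4 - g^3 - 15*g^2 - 23*g - 10) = (g - 5)*(g + 2)*(g^3 + 4*g^2 + 5*g + 2) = (g - 5)*(g + 1)*(g + 2)*(g^2 + 3*g + 2) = (g - 5)*(g + 1)*(g + 2)^2*(g + 1)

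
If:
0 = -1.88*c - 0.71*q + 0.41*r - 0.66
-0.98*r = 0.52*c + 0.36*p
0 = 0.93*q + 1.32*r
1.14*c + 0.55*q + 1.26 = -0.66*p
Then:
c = 0.02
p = -1.36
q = -0.70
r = 0.49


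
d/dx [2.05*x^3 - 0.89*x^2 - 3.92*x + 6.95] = 6.15*x^2 - 1.78*x - 3.92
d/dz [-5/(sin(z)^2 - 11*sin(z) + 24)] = 5*(2*sin(z) - 11)*cos(z)/(sin(z)^2 - 11*sin(z) + 24)^2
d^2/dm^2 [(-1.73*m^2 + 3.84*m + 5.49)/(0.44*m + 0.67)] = -1.69153/(0.085184*m^3 + 0.389136*m^2 + 0.592548*m + 0.300763)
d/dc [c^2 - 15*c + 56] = 2*c - 15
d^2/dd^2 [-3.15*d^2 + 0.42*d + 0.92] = -6.30000000000000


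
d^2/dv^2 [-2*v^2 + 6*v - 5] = -4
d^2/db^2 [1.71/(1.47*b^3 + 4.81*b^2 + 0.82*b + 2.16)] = (-(15.0822*b + 16.4502)*(1.47*b^3 + 4.81*b^2 + 0.82*b + 2.16) + 1.71*(4.41*b^2 + 9.62*b + 0.82)*(8.82*b^2 + 19.24*b + 1.64))/(1.47*b^3 + 4.81*b^2 + 0.82*b + 2.16)^3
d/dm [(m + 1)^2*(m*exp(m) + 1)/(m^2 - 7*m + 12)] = (m + 1)*(-(m + 1)*(2*m - 7)*(m*exp(m) + 1) + (m^2 - 7*m + 12)*(2*m*exp(m) + (m + 1)^2*exp(m) + 2))/(m^2 - 7*m + 12)^2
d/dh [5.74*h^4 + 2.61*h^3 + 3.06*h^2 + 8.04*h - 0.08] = 22.96*h^3 + 7.83*h^2 + 6.12*h + 8.04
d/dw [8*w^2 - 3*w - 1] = 16*w - 3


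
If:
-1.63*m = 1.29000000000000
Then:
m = -0.79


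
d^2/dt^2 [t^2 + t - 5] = 2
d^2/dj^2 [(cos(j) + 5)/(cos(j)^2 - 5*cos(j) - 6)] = (9*sin(j)^4*cos(j) + 25*sin(j)^4 - 235*sin(j)^2 - 125*cos(j)/4 - 33*cos(3*j)/4 - cos(5*j)/2 - 40)/(sin(j)^2 + 5*cos(j) + 5)^3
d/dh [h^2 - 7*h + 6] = 2*h - 7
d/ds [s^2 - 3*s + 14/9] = 2*s - 3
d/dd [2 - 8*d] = -8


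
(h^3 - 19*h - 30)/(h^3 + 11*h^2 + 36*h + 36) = (h - 5)/(h + 6)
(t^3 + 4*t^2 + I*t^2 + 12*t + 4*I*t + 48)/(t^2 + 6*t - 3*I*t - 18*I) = (t^2 + 4*t*(1 + I) + 16*I)/(t + 6)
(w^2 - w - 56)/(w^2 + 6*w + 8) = (w^2 - w - 56)/(w^2 + 6*w + 8)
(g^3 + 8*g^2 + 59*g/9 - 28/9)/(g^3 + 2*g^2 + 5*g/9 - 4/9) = (g + 7)/(g + 1)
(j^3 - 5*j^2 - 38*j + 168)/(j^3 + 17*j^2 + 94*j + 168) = (j^2 - 11*j + 28)/(j^2 + 11*j + 28)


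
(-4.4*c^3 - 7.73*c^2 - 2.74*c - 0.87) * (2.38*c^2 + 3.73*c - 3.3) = -10.472*c^5 - 34.8094*c^4 - 20.8341*c^3 + 13.2182*c^2 + 5.7969*c + 2.871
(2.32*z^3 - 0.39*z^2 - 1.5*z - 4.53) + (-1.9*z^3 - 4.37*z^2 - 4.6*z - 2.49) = 0.42*z^3 - 4.76*z^2 - 6.1*z - 7.02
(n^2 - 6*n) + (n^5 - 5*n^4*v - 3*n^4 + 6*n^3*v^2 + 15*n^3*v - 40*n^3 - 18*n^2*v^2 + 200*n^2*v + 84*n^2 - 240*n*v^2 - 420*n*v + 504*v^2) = n^5 - 5*n^4*v - 3*n^4 + 6*n^3*v^2 + 15*n^3*v - 40*n^3 - 18*n^2*v^2 + 200*n^2*v + 85*n^2 - 240*n*v^2 - 420*n*v - 6*n + 504*v^2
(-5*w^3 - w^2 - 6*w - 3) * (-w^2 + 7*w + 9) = 5*w^5 - 34*w^4 - 46*w^3 - 48*w^2 - 75*w - 27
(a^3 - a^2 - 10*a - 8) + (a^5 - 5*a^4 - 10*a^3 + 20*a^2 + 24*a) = a^5 - 5*a^4 - 9*a^3 + 19*a^2 + 14*a - 8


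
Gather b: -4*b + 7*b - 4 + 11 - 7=3*b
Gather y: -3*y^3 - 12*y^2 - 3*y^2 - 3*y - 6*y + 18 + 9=-3*y^3 - 15*y^2 - 9*y + 27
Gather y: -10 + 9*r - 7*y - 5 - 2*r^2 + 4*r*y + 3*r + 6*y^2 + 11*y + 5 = -2*r^2 + 12*r + 6*y^2 + y*(4*r + 4) - 10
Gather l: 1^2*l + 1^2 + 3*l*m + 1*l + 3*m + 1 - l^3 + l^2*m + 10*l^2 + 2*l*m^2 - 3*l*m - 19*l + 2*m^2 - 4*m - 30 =-l^3 + l^2*(m + 10) + l*(2*m^2 - 17) + 2*m^2 - m - 28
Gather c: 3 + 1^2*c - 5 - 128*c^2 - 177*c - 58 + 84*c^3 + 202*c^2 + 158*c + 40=84*c^3 + 74*c^2 - 18*c - 20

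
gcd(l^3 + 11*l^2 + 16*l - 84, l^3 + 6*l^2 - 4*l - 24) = l^2 + 4*l - 12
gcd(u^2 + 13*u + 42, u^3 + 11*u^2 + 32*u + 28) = u + 7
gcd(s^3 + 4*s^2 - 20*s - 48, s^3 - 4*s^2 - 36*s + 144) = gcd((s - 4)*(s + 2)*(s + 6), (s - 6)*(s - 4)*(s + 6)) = s^2 + 2*s - 24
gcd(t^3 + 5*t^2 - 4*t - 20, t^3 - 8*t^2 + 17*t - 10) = t - 2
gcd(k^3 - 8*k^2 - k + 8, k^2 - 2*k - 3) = k + 1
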